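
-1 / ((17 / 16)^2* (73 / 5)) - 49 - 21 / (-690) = -237909911 / 4852310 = -49.03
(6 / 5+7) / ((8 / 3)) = 123 / 40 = 3.08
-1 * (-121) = 121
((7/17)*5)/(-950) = -7/3230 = -0.00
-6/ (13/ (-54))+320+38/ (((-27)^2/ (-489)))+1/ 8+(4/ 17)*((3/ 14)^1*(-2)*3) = 319.26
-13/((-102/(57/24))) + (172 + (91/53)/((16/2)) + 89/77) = 173.67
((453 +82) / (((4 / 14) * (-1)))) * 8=-14980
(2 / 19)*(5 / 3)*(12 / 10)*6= 24 / 19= 1.26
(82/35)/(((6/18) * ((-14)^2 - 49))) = 82/1715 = 0.05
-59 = -59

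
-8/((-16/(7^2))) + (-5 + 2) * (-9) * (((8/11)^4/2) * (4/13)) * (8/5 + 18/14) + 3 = 411070193/13323310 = 30.85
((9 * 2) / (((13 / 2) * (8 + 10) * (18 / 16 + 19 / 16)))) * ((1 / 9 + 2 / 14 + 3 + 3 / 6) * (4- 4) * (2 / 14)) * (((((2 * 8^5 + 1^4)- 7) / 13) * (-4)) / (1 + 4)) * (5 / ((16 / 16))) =0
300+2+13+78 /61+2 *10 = 20513 /61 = 336.28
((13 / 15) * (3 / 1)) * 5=13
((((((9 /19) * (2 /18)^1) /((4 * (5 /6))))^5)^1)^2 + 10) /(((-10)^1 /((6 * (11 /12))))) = -6744172883581100000649539 /1226213251560200000000000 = -5.50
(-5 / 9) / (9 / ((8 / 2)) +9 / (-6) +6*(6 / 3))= -0.04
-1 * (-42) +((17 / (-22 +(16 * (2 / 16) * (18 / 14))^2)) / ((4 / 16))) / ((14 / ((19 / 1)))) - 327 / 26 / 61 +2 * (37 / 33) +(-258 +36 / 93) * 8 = -95179533211 / 47051862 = -2022.86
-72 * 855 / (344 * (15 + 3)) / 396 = -95 / 3784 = -0.03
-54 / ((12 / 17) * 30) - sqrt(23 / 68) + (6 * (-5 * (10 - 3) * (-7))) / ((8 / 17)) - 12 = 15546 / 5 - sqrt(391) / 34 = 3108.62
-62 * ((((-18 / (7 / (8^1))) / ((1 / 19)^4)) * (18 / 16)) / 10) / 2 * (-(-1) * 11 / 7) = 3599596341 / 245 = 14692229.96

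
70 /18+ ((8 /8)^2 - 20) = -136 /9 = -15.11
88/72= 11/9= 1.22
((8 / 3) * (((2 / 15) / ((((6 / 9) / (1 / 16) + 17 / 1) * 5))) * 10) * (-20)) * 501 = -21376 / 83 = -257.54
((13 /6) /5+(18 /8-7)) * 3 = -12.95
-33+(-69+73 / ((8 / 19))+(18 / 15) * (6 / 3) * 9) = 3719 / 40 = 92.98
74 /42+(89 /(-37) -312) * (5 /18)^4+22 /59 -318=-509694241453 /1604138256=-317.74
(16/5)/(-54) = -8/135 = -0.06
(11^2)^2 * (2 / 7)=29282 / 7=4183.14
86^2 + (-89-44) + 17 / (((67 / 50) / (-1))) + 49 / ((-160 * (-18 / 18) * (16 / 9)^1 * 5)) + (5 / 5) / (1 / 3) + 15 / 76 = 7253.55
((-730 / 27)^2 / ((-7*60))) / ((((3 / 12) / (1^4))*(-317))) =106580 / 4852953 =0.02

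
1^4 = 1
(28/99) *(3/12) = 7/99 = 0.07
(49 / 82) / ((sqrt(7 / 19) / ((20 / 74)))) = 35*sqrt(133) / 1517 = 0.27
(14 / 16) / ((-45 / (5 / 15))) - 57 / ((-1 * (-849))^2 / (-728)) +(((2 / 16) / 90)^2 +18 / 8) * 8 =93681023509 / 5189767200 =18.05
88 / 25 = 3.52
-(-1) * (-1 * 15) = -15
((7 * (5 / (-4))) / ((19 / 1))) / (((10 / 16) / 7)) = -98 / 19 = -5.16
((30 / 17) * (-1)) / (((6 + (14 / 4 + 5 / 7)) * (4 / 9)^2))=-8505 / 9724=-0.87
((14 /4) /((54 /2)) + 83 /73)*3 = 4993 /1314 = 3.80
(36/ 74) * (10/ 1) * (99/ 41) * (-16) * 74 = -570240/ 41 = -13908.29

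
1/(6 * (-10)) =-1/60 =-0.02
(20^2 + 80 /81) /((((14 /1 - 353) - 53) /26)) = -15080 /567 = -26.60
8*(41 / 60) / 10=41 / 75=0.55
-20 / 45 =-4 / 9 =-0.44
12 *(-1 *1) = -12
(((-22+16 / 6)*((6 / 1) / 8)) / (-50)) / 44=0.01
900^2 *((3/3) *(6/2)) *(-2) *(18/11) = -87480000/11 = -7952727.27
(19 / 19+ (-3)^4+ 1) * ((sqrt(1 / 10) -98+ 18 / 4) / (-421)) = 15521 / 842 -83 * sqrt(10) / 4210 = 18.37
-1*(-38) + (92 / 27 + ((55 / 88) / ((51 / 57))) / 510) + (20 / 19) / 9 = 98503697 / 2372112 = 41.53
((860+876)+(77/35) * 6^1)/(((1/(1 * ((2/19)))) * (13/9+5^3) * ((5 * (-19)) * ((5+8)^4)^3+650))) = -26238/39880303057685785825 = -0.00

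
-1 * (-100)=100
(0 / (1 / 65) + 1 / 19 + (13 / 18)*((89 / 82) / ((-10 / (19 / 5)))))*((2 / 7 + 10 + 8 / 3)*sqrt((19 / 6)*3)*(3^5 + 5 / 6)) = -64304999*sqrt(38) / 166050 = -2387.25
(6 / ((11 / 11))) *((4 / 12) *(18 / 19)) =36 / 19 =1.89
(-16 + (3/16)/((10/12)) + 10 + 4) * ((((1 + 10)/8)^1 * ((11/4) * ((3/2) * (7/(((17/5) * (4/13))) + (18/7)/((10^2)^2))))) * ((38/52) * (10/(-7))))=1949641290861/27722240000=70.33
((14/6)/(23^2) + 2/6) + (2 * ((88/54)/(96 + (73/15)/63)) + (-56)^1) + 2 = -7727225506/144088491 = -53.63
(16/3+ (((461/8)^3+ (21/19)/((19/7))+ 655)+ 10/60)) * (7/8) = 248430798987/1478656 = 168011.22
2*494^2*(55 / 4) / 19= 353210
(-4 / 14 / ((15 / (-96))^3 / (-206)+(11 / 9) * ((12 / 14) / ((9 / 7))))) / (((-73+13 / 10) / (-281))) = -341425520640 / 248453802023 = -1.37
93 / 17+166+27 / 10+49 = 37939 / 170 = 223.17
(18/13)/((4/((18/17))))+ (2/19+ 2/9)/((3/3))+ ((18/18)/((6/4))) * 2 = 76615/37791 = 2.03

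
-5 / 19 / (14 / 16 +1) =-8 / 57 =-0.14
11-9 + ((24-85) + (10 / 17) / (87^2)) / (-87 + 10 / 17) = 30086765 / 11118861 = 2.71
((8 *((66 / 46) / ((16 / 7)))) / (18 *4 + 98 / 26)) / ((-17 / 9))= -27027 / 770270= -0.04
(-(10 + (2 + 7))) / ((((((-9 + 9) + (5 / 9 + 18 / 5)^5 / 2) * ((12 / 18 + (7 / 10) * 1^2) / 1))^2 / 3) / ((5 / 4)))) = -8733986316958007812500 / 87898968535261658914572169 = -0.00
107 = 107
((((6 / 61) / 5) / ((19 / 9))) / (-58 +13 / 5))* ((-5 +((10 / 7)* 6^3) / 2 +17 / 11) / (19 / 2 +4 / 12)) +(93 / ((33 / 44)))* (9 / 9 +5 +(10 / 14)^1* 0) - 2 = 1082202012022 / 1458498349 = 742.00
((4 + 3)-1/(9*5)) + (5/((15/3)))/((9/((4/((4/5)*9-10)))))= 716/105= 6.82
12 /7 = 1.71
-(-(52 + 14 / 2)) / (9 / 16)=944 / 9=104.89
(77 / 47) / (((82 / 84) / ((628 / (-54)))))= -19.52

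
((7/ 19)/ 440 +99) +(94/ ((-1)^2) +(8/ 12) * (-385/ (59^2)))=16843207541/ 87303480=192.93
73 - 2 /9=655 /9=72.78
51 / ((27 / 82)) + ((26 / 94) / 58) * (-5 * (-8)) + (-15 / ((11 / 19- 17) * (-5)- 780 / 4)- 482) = -573244403 / 1754181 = -326.79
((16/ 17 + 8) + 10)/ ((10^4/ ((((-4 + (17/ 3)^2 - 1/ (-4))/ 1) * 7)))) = 1150667/ 3060000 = 0.38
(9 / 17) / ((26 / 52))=18 / 17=1.06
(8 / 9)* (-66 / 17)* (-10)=1760 / 51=34.51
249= 249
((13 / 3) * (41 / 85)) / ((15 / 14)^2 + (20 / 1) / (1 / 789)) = 104468 / 788741775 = 0.00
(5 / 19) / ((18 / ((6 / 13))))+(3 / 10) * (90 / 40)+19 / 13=63527 / 29640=2.14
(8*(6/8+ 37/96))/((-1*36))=-109/432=-0.25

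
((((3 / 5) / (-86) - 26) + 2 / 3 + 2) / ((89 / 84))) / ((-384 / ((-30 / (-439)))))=210763 / 53761696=0.00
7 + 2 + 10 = 19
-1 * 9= -9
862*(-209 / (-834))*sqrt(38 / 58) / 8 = 90079*sqrt(551) / 96744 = 21.86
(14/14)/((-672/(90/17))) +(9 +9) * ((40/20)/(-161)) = -10137/43792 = -0.23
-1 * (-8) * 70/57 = 560/57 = 9.82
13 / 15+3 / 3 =28 / 15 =1.87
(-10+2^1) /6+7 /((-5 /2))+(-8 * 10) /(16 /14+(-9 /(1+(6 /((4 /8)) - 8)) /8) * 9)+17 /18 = 1945111 /22230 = 87.50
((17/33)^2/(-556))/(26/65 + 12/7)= -10115/44805816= -0.00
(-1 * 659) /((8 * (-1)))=659 /8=82.38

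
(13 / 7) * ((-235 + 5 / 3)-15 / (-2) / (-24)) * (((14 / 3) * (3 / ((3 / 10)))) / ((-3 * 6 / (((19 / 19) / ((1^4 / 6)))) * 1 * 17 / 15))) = 3644875 / 612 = 5955.68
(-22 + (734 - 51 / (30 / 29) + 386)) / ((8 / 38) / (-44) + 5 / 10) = 2191783 / 1035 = 2117.66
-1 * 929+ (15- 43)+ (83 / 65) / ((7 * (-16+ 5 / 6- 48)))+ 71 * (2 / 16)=-1307999309 / 1379560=-948.13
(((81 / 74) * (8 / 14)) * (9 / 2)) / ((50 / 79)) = 57591 / 12950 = 4.45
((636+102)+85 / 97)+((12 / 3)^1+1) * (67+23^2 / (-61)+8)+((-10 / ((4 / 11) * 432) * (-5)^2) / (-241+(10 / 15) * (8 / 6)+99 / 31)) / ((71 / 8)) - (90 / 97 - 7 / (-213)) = 4752091157943 / 4443051632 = 1069.56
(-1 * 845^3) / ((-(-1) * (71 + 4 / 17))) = -10256969125 / 1211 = -8469834.12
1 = 1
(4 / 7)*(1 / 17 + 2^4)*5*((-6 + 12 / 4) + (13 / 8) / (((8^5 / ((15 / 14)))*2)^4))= -3316482563170730311111263705 / 24094104091411288585928704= -137.65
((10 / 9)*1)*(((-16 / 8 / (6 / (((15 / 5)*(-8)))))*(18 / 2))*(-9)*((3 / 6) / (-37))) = 360 / 37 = 9.73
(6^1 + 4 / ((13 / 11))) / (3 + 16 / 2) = 122 / 143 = 0.85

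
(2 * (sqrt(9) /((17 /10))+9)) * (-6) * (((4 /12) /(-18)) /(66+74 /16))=976 /28815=0.03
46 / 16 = 23 / 8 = 2.88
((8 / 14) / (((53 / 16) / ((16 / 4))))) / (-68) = -64 / 6307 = -0.01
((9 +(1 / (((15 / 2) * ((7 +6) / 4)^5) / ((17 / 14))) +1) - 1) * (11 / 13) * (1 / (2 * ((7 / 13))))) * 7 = 3859782223 / 77971530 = 49.50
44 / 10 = 22 / 5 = 4.40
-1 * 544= -544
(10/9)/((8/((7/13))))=35/468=0.07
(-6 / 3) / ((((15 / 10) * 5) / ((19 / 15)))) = -76 / 225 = -0.34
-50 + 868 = 818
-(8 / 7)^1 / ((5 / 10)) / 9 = -0.25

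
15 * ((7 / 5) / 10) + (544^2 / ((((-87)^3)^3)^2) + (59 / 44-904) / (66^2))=16432902025459919824257417846971757939127 / 8681896209101642145283784861504480263920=1.89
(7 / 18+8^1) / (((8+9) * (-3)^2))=151 / 2754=0.05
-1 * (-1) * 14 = 14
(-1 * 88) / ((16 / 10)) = -55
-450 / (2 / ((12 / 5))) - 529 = -1069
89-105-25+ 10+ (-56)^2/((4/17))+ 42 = 13339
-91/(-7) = 13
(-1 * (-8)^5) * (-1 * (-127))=4161536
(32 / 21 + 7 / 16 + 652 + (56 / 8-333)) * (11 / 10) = 242429 / 672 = 360.76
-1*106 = -106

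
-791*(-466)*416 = 153340096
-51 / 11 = -4.64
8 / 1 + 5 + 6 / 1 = 19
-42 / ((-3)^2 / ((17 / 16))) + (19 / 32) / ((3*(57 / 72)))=-113 / 24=-4.71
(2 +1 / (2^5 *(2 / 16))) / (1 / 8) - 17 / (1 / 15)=-237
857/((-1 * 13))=-65.92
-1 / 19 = -0.05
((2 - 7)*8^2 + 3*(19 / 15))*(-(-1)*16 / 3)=-8432 / 5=-1686.40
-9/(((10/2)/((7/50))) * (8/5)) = -63/400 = -0.16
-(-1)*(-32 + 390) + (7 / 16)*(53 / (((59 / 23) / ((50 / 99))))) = 16941949 / 46728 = 362.57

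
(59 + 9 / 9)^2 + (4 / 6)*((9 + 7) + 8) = 3616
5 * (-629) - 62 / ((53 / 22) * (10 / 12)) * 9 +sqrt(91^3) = -907081 / 265 +91 * sqrt(91) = -2554.86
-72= -72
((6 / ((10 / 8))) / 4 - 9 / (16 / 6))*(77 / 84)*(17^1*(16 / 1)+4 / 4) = -87087 / 160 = -544.29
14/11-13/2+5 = -5/22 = -0.23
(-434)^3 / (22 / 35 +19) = -2861127640 / 687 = -4164669.05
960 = 960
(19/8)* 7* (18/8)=1197/32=37.41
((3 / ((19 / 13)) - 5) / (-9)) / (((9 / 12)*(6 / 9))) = 112 / 171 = 0.65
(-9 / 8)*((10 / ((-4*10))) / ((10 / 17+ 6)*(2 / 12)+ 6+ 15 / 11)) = 5049 / 151904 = 0.03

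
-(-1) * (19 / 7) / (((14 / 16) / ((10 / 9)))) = 1520 / 441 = 3.45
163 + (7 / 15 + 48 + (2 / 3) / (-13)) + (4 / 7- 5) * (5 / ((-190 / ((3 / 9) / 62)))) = 21932297 / 103740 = 211.42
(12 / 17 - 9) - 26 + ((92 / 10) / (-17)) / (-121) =-34.29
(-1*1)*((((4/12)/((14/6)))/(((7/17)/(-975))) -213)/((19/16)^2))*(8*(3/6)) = 1563.70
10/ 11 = 0.91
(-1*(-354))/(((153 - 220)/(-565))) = 2985.22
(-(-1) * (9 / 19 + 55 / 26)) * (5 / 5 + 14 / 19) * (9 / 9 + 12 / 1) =42207 / 722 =58.46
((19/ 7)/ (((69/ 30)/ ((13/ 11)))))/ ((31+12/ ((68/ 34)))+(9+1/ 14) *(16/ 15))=2850/ 95381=0.03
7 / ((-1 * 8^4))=-7 / 4096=-0.00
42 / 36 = 7 / 6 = 1.17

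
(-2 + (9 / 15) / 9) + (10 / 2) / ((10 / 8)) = 31 / 15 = 2.07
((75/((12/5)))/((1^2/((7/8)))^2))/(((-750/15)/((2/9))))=-0.11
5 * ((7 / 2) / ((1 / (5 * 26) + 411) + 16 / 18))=20475 / 481919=0.04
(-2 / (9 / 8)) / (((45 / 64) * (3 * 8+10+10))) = -256 / 4455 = -0.06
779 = 779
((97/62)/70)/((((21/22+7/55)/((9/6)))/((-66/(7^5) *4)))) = -211266/434007161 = -0.00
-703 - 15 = -718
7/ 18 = 0.39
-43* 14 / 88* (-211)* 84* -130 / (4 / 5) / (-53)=433462575 / 1166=371751.78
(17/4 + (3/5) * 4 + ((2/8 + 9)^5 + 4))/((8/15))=1040322939/8192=126992.55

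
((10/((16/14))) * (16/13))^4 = 384160000/28561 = 13450.51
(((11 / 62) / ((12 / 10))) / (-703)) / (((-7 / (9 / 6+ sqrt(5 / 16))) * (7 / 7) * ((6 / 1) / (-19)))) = -55 / 385392 - 55 * sqrt(5) / 2312352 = -0.00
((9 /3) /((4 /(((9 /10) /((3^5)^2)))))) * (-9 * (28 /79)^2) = -98 /7582815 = -0.00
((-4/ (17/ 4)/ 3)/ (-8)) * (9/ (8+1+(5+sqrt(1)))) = 2/ 85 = 0.02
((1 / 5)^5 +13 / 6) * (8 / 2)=81262 / 9375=8.67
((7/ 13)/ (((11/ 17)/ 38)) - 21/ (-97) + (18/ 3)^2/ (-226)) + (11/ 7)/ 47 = 16353836340/ 515682167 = 31.71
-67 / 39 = -1.72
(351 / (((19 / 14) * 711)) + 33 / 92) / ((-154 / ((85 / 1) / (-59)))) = 8480025 / 1254703912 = 0.01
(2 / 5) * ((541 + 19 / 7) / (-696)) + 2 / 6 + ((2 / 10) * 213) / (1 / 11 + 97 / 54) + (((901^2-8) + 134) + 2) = 5543104216973 / 6826890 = 811951.59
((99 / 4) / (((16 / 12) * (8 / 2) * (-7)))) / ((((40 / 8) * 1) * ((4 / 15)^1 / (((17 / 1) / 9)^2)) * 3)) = -3179 / 5376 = -0.59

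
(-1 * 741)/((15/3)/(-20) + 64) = -988/85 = -11.62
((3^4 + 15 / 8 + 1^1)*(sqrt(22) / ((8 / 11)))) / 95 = 7381*sqrt(22) / 6080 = 5.69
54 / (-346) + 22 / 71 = 1889 / 12283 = 0.15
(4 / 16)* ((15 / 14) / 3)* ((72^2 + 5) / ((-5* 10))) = -5189 / 560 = -9.27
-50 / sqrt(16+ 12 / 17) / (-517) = 25 * sqrt(1207) / 36707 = 0.02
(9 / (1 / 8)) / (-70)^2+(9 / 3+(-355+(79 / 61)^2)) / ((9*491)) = -144541577 / 2238088475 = -0.06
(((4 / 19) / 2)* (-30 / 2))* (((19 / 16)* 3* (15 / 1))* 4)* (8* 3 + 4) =-9450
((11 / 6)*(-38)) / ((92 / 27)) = -1881 / 92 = -20.45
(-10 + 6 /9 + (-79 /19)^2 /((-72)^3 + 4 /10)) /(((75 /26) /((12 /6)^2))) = -980929420588 /75792590775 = -12.94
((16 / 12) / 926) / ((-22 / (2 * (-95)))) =0.01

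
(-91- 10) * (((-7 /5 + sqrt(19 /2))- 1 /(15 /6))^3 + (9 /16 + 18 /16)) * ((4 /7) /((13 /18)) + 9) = 9979011999 /182000- 86481351 * sqrt(38) /9100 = -3753.43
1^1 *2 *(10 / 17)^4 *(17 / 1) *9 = 180000 / 4913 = 36.64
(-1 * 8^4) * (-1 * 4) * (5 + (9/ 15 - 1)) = 376832/ 5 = 75366.40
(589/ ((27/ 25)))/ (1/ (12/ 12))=545.37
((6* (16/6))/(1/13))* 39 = 8112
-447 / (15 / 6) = -894 / 5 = -178.80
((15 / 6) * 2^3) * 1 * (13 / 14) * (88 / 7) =11440 / 49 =233.47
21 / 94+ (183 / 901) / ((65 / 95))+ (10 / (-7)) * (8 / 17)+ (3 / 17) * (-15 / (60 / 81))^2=4452389299 / 61657232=72.21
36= 36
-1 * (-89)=89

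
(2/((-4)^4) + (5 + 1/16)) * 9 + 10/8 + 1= 47.88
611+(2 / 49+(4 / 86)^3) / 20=23803680433 / 38958430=611.00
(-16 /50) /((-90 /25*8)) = 1 /90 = 0.01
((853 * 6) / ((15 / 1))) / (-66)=-853 / 165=-5.17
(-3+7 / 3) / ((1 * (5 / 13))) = -26 / 15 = -1.73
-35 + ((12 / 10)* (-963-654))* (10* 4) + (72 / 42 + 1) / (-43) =-23372970 / 301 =-77651.06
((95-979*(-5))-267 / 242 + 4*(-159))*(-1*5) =-5267005 / 242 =-21764.48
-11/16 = -0.69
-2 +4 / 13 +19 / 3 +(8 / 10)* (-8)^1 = -1.76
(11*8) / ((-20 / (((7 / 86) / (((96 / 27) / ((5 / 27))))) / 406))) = -11 / 239424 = -0.00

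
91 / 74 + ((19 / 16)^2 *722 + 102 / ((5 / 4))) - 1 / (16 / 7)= 26060433 / 23680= 1100.53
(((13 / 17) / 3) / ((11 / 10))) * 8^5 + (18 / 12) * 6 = 4264889 / 561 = 7602.30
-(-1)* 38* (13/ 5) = 98.80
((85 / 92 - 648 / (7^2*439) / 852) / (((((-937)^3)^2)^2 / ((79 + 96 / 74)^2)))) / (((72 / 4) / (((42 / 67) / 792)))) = 1145846804946197 / 2003588425328804665228747470866441119135766214223968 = 0.00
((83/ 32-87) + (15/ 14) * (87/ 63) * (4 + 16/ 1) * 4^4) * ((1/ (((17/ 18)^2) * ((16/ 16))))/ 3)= 2799.44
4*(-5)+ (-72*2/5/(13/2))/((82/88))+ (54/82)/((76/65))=-4899797/202540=-24.19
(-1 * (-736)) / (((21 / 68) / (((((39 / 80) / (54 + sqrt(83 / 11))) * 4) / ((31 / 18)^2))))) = 104696064 / 3598945 -176256 * sqrt(913) / 3598945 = 27.61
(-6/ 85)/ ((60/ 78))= -39/ 425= -0.09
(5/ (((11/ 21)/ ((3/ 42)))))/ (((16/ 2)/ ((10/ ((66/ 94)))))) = 1175/ 968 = 1.21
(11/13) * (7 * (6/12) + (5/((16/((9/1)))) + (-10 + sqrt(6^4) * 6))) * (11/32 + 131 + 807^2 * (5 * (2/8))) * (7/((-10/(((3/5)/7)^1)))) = -2920697726463/332800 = -8776135.00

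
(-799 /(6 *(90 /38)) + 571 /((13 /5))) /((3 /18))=573497 /585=980.34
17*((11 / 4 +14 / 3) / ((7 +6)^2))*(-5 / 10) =-1513 / 4056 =-0.37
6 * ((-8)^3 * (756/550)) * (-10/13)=2322432/715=3248.16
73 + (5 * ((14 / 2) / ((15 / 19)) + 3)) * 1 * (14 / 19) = 6653 / 57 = 116.72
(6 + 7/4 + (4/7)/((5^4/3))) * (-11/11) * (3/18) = -135673/105000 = -1.29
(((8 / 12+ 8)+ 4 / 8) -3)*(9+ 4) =481 / 6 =80.17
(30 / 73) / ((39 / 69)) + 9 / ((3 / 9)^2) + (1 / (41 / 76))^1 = 3252043 / 38909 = 83.58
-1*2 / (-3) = 2 / 3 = 0.67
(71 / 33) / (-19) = -71 / 627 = -0.11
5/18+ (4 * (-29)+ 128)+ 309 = 5783/18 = 321.28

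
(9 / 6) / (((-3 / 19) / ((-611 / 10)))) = 11609 / 20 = 580.45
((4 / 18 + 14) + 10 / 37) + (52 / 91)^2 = 241802 / 16317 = 14.82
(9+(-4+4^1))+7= 16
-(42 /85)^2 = -1764 /7225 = -0.24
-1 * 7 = -7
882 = 882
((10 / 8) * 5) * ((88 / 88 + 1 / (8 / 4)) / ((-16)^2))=75 / 2048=0.04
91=91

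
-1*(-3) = 3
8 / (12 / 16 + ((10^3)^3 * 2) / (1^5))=32 / 8000000003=0.00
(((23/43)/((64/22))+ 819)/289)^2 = 1270573076809/158136656896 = 8.03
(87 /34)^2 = 7569 /1156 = 6.55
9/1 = 9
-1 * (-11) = 11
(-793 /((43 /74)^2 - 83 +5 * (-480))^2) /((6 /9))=-35669032152 /184825629213481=-0.00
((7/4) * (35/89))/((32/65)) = 15925/11392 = 1.40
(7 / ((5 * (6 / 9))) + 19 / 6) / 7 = 79 / 105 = 0.75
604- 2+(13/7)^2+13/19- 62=506588/931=544.13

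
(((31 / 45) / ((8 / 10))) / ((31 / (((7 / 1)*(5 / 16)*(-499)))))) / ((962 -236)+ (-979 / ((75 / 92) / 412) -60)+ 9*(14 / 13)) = 5676125 / 92495118336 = 0.00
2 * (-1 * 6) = -12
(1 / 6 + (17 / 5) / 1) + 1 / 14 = 382 / 105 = 3.64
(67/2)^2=4489/4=1122.25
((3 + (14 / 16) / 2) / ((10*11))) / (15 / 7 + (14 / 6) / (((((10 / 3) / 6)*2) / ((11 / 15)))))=0.01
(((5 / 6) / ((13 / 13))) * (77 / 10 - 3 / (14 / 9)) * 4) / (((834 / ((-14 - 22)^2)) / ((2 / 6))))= 9696 / 973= 9.97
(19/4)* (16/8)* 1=19/2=9.50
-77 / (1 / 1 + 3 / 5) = -385 / 8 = -48.12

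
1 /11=0.09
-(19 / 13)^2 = -361 / 169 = -2.14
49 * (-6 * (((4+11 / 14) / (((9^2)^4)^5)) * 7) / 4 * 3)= -0.00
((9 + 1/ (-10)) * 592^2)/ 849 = 3673.89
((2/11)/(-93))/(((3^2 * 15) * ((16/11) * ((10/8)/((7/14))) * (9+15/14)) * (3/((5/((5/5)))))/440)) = -308/1062153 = -0.00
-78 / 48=-13 / 8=-1.62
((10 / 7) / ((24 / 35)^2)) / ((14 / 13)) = 2.82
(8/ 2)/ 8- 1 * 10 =-19/ 2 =-9.50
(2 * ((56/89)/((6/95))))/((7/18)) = 4560/89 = 51.24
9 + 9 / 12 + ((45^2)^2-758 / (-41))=672507131 / 164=4100653.24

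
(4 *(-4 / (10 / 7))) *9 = -504 / 5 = -100.80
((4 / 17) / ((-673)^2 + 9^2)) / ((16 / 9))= 9 / 30804680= 0.00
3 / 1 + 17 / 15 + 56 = 902 / 15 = 60.13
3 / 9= 1 / 3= 0.33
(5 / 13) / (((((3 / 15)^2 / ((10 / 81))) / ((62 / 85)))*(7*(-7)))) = -15500 / 877149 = -0.02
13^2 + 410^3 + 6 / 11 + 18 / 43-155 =32599640078 / 473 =68921014.96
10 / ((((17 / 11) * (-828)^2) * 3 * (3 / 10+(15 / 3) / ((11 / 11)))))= 0.00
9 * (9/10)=81/10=8.10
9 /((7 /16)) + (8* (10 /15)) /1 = 544 /21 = 25.90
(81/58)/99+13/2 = 2078/319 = 6.51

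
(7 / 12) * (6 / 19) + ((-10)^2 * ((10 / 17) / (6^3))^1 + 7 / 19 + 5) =101599 / 17442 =5.82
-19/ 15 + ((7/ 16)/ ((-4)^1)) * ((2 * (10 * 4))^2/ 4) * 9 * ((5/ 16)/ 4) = -119341/ 960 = -124.31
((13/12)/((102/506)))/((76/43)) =141427/46512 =3.04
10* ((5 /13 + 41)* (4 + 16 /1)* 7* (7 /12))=1318100 /39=33797.44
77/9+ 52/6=155/9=17.22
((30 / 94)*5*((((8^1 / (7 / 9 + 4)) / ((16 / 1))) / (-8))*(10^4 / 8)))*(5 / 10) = -421875 / 32336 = -13.05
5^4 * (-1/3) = -208.33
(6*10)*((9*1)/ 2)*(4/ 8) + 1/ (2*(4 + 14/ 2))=2971/ 22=135.05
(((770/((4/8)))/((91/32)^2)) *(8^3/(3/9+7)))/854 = 7864320/505141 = 15.57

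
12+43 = 55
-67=-67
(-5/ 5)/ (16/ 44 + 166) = -11/ 1830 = -0.01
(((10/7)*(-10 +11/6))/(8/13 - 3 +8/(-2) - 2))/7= 0.20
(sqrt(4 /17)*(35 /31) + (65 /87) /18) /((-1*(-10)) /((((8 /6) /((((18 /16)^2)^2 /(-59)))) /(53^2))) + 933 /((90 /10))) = -101498880*sqrt(17) /357847859819 - 15708160 /177226359417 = -0.00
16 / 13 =1.23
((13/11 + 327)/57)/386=95/6369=0.01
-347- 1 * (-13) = -334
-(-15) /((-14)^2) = 0.08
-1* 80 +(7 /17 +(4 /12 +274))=9932 /51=194.75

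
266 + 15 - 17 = 264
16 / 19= 0.84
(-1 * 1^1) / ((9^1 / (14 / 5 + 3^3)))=-149 / 45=-3.31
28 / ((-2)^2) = 7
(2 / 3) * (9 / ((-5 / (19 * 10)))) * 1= -228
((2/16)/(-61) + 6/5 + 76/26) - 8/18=1049591/285480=3.68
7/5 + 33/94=823/470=1.75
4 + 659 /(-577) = 2.86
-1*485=-485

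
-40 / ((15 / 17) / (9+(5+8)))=-2992 / 3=-997.33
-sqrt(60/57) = -2 * sqrt(95)/19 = -1.03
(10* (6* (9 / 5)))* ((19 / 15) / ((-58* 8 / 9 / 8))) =-21.23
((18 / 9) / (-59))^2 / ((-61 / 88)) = -352 / 212341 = -0.00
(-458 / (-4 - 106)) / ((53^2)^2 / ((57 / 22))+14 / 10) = 0.00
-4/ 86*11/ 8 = -11/ 172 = -0.06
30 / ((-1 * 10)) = -3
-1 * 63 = -63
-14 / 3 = -4.67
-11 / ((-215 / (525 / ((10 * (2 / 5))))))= 1155 / 172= 6.72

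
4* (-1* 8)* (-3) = 96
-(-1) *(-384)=-384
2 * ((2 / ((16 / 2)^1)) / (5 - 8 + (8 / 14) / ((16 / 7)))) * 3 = -6 / 11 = -0.55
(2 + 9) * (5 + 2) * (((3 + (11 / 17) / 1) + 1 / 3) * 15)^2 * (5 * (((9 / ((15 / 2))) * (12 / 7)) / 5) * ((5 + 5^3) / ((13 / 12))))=19582516800 / 289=67759573.70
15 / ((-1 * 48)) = -5 / 16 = -0.31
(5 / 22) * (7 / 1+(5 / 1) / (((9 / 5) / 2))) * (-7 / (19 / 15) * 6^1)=-94.62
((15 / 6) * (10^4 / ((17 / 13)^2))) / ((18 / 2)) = 4225000 / 2601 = 1624.38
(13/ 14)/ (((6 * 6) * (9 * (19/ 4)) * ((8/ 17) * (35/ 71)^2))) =1114061/ 211150800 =0.01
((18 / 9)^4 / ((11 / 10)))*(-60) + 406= -5134 / 11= -466.73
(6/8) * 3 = 9/4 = 2.25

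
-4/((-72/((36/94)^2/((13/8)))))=144/28717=0.01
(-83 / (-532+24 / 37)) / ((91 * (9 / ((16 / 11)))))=12284 / 44279235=0.00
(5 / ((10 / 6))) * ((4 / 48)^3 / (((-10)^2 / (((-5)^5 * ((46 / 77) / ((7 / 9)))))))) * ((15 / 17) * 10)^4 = -90966796875 / 360142552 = -252.59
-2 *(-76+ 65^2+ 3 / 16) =-66387 / 8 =-8298.38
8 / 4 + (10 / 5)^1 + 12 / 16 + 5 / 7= 5.46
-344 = -344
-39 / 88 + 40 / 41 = 1921 / 3608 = 0.53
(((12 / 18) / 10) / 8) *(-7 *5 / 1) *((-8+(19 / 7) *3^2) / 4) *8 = -115 / 12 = -9.58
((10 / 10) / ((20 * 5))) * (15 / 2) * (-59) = -177 / 40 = -4.42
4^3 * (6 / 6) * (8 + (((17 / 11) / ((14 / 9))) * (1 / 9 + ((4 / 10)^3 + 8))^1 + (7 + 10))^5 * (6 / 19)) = 317401749536729397021473815988 / 1569485442596435546875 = 202233000.02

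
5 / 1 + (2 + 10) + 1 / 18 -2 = 271 / 18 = 15.06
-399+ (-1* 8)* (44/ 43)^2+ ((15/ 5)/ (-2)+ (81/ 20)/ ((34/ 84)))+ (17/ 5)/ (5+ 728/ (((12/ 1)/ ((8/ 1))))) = -18442632553/ 46237943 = -398.86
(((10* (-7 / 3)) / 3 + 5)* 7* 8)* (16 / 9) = -22400 / 81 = -276.54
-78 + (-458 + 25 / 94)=-50359 / 94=-535.73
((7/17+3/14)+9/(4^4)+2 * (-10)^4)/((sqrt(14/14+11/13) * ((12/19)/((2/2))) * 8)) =11576702717 * sqrt(78)/35094528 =2913.35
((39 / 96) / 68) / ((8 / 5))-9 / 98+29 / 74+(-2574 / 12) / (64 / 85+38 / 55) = -210559745551 / 1420231680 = -148.26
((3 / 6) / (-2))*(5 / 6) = -5 / 24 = -0.21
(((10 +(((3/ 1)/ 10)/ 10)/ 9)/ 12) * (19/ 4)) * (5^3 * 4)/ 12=285095/ 1728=164.99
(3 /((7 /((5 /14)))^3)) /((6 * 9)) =125 /16941456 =0.00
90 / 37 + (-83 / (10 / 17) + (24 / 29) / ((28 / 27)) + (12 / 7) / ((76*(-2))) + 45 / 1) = -9467806 / 101935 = -92.88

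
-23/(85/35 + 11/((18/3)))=-966/179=-5.40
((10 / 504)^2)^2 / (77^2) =625 / 23910222276864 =0.00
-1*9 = -9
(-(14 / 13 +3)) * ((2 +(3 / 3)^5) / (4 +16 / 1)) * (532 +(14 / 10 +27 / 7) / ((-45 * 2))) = -325.30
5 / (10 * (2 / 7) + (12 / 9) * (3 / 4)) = 35 / 27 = 1.30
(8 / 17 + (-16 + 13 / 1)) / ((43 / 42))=-42 / 17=-2.47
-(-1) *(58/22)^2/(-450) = -841/54450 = -0.02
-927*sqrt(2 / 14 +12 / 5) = -927*sqrt(3115) / 35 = -1478.23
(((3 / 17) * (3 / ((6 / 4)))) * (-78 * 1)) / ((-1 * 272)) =117 / 1156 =0.10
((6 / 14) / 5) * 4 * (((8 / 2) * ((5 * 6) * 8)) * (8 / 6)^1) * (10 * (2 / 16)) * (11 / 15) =2816 / 7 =402.29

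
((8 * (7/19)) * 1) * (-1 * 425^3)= -4298875000/19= -226256578.95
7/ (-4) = -1.75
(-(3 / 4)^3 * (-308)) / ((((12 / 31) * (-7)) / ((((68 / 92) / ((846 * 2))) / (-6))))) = 5797 / 1660416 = 0.00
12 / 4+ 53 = 56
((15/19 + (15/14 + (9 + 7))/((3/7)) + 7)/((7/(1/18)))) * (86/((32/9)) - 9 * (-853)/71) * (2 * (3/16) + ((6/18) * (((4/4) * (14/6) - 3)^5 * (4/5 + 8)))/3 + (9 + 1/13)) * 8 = 16865640133081/4521666240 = 3729.96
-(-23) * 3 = 69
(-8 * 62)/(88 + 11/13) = -6448/1155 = -5.58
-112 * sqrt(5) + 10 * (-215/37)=-112 * sqrt(5) - 2150/37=-308.55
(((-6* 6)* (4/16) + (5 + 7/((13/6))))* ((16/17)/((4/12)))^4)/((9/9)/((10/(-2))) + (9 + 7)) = -265420800/85776067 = -3.09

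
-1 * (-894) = 894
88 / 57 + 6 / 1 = 430 / 57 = 7.54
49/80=0.61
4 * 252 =1008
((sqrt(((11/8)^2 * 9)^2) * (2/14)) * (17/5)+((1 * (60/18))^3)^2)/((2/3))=2253495977/1088640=2070.01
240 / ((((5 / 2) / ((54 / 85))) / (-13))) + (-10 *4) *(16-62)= 1047.15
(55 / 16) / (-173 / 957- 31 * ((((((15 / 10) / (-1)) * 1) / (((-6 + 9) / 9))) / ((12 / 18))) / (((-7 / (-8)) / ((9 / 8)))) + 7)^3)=14443044 / 615263849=0.02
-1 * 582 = -582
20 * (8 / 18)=80 / 9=8.89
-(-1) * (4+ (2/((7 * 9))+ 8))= 758/63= 12.03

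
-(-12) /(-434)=-6 /217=-0.03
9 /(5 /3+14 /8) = 108 /41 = 2.63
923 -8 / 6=2765 / 3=921.67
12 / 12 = 1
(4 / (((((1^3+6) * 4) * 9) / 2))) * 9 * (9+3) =24 / 7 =3.43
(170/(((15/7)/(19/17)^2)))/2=2527/51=49.55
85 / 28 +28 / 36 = 961 / 252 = 3.81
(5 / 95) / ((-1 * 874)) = -1 / 16606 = -0.00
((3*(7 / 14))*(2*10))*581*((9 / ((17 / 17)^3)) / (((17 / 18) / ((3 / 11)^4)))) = 228716460 / 248897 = 918.92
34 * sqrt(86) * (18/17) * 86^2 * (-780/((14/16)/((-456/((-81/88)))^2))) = -11009630635294720 * sqrt(86)/189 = -540206953905001.22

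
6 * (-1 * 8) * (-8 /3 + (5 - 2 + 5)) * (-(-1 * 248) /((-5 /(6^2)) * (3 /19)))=2895052.80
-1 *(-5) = 5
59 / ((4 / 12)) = 177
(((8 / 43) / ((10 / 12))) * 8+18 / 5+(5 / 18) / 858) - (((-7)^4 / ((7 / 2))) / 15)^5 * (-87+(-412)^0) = 321353855117436094931 / 18677587500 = 17205319215.74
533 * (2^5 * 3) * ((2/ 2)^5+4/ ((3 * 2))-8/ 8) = 34112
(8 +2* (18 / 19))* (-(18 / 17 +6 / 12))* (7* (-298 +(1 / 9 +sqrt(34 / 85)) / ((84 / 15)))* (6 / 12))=16080.22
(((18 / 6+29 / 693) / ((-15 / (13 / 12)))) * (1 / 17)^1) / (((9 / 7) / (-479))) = 193037 / 40095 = 4.81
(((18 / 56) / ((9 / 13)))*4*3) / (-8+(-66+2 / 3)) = -117 / 1540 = -0.08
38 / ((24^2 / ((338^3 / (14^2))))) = 12997.36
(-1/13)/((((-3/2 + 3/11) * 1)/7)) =154/351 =0.44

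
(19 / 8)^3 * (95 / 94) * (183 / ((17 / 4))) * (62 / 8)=3696555165 / 818176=4518.04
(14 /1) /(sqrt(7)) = 2 * sqrt(7) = 5.29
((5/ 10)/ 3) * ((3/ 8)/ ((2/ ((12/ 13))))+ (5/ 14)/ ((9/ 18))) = 323/ 2184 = 0.15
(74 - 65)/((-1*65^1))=-9/65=-0.14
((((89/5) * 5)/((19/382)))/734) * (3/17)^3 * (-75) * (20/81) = -8499500/34258349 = -0.25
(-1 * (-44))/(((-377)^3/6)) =-264/53582633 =-0.00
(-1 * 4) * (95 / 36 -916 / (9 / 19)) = 69521 / 9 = 7724.56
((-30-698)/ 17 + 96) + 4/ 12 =2729/ 51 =53.51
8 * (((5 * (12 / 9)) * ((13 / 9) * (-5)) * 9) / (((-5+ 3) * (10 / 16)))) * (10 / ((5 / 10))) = 166400 / 3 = 55466.67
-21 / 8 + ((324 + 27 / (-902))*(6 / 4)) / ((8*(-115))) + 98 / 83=-271717169 / 137753440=-1.97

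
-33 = -33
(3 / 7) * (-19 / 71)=-57 / 497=-0.11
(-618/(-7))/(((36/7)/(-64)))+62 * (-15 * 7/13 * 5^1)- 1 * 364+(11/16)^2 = -39596945/9984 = -3966.04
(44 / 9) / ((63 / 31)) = 1364 / 567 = 2.41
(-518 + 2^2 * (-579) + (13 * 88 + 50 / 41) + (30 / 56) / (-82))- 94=-4093279 / 2296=-1782.79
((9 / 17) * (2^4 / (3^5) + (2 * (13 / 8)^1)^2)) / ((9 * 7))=41323 / 462672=0.09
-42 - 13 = -55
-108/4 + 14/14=-26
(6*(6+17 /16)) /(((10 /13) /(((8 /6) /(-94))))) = -1469 /1880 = -0.78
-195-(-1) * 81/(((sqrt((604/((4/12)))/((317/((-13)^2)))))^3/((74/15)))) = -195 + 35187 * sqrt(143601)/1001875940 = -194.99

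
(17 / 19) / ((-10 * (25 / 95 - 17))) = 0.01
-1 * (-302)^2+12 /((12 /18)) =-91186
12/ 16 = 0.75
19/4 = 4.75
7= 7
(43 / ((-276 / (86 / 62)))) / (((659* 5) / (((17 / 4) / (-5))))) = 31433 / 563840400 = 0.00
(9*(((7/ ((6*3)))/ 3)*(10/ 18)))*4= 70/ 27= 2.59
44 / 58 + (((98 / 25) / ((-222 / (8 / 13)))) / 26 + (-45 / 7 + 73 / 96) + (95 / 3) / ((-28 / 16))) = -70084428241 / 3046461600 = -23.01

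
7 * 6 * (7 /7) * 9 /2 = 189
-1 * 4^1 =-4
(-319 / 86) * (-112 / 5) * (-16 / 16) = -17864 / 215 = -83.09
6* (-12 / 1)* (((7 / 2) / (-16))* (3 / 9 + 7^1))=231 / 2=115.50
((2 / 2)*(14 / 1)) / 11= 14 / 11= 1.27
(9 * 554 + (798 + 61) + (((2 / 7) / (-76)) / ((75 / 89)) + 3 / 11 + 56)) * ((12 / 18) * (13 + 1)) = 2590066642 / 47025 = 55078.50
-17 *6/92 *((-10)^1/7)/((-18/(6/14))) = -85/2254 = -0.04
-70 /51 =-1.37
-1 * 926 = -926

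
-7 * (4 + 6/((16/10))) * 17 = -3689/4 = -922.25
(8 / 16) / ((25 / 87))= 1.74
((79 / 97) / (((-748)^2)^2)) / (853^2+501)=79 / 22109306559572446720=0.00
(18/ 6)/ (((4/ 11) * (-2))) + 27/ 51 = -489/ 136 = -3.60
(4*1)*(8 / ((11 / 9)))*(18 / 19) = 5184 / 209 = 24.80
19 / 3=6.33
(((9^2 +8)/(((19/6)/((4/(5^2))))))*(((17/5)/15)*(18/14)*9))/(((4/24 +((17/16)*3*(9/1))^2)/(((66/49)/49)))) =49695731712/126170663714375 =0.00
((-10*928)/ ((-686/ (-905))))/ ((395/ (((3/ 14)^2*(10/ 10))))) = -1889640/ 1327753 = -1.42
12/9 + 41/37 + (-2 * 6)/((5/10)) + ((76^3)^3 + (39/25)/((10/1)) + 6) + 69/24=9389561466970176145441/111000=84590643846578163.47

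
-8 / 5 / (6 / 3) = -4 / 5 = -0.80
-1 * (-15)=15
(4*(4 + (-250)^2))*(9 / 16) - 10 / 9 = 1265696 / 9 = 140632.89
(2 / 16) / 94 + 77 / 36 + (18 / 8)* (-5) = -61655 / 6768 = -9.11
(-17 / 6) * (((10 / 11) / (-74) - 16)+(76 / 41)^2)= 146272165 / 4105002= 35.63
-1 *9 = -9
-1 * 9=-9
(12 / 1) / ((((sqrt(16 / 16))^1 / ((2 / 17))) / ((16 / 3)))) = 128 / 17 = 7.53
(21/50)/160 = 21/8000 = 0.00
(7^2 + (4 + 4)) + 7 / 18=1033 / 18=57.39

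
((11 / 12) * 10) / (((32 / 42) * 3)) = 385 / 96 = 4.01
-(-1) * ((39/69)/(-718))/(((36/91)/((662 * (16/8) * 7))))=-18.44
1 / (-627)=-1 / 627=-0.00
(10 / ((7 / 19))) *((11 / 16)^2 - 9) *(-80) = 1036925 / 56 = 18516.52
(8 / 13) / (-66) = -0.01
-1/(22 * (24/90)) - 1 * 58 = -5119/88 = -58.17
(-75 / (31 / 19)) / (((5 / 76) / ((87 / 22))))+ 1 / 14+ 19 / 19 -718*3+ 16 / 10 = -117306913 / 23870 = -4914.41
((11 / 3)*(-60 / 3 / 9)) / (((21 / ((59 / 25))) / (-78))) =67496 / 945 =71.42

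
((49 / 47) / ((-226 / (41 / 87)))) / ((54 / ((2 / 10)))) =-0.00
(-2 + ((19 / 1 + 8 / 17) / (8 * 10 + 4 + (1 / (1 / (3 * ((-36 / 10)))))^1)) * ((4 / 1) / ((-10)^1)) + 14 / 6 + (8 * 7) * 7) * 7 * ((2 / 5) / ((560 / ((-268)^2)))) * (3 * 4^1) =43820468816 / 25925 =1690278.45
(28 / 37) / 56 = 1 / 74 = 0.01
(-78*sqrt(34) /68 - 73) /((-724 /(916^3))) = 3746804568*sqrt(34) /3077 + 14026499152 /181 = 84594710.04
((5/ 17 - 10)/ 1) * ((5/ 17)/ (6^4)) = -275/ 124848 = -0.00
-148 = -148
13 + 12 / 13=181 / 13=13.92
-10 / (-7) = 1.43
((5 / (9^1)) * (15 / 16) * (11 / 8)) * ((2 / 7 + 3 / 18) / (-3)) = -5225 / 48384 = -0.11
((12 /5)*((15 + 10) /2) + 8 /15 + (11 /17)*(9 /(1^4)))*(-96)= -296672 /85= -3490.26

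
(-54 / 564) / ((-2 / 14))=0.67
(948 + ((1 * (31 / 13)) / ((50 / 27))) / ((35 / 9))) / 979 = 21574533 / 22272250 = 0.97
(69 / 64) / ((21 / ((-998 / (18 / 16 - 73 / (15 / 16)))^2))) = 5154320700 / 593639767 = 8.68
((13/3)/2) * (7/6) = 91/36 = 2.53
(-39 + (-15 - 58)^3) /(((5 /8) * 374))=-1556224 /935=-1664.41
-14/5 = -2.80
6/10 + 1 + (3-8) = -17/5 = -3.40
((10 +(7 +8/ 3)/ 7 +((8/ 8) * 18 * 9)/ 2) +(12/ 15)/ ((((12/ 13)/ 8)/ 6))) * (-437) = -6147716/ 105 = -58549.68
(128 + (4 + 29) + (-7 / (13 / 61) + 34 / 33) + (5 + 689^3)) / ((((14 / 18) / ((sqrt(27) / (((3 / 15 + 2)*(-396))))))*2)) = -350796413665*sqrt(3) / 484484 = -1254112.03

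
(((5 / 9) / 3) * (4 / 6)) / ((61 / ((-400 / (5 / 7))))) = -5600 / 4941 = -1.13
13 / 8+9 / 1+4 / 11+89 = 8799 / 88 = 99.99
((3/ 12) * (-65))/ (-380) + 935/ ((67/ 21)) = 5969911/ 20368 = 293.10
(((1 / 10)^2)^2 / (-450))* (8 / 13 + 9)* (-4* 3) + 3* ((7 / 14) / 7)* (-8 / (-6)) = 0.29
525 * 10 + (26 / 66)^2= 5717419 / 1089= 5250.16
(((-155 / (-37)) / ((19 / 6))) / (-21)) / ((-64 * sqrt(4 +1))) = 0.00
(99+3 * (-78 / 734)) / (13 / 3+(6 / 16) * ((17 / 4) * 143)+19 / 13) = 45197568 / 107038853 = 0.42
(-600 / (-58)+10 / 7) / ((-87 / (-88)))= 210320 / 17661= 11.91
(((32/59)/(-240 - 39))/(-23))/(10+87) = 32/36724491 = 0.00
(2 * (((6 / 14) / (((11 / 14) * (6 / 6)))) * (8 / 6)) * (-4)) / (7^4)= -0.00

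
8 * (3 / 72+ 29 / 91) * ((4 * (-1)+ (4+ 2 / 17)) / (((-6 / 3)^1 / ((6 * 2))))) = -3148 / 1547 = -2.03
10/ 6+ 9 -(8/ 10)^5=96928/ 9375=10.34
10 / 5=2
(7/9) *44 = 308/9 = 34.22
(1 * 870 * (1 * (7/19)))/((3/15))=30450/19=1602.63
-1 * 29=-29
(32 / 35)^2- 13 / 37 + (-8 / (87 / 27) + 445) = 582292652 / 1314425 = 443.00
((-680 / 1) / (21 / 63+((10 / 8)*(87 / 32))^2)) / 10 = -3342336 / 584059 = -5.72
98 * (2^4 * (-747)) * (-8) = 9370368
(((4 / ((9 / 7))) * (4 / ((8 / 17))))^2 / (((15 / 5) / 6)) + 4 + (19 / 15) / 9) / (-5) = -568117 / 2025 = -280.55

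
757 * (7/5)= 5299/5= 1059.80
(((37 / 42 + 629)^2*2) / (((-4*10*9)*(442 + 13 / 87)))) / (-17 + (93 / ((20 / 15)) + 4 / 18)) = -28386215 / 301634004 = -0.09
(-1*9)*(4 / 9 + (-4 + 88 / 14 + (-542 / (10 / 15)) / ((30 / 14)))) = 118651 / 35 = 3390.03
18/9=2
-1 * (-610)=610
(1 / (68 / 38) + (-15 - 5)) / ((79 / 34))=-661 / 79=-8.37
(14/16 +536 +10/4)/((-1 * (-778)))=4315/6224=0.69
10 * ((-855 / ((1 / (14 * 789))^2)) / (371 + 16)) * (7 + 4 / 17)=-14257349454600 / 731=-19503898022.71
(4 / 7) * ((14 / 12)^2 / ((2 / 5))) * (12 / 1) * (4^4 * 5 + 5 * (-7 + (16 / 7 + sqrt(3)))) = 350 * sqrt(3) / 3 + 87950 / 3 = 29518.74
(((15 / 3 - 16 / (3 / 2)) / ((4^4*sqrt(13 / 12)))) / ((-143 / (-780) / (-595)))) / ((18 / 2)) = 50575*sqrt(39) / 41184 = 7.67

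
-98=-98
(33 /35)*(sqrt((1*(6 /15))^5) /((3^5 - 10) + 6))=132*sqrt(10) /1045625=0.00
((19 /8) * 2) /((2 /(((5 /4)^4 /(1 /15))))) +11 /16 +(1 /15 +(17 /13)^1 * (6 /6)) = 35557799 /399360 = 89.04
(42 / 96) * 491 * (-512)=-109984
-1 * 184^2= -33856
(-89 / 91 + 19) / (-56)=-205 / 637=-0.32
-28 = -28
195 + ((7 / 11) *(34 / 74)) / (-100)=7936381 / 40700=195.00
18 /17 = 1.06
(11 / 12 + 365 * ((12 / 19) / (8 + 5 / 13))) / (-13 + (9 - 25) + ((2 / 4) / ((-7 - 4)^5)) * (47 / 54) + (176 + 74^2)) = 1023406470999 / 202551453250027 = 0.01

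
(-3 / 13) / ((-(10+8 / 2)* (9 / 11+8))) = 0.00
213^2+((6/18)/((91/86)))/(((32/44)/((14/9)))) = 31849511/702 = 45369.67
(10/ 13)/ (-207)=-10/ 2691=-0.00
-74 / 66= -37 / 33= -1.12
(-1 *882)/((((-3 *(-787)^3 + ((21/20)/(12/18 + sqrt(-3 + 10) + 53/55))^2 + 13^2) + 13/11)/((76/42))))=-22450656076430010409046528/20570348637722786827536398630765 - 2927240568008064 *sqrt(7)/20570348637722786827536398630765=-0.00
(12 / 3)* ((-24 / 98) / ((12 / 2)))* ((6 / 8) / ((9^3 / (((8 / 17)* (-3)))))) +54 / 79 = 3644806 / 5330367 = 0.68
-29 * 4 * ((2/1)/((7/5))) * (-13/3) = 15080/21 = 718.10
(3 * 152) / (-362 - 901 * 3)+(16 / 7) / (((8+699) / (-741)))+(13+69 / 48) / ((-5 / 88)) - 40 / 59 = -92116513483 / 357980966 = -257.32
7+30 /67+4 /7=3761 /469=8.02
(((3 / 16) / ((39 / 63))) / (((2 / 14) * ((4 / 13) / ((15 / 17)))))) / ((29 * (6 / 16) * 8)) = 2205 / 31552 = 0.07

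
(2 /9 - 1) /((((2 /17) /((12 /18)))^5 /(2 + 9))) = -109328989 /2187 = -49990.39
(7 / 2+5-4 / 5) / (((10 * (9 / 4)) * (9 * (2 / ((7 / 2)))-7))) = -539 / 2925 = -0.18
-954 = -954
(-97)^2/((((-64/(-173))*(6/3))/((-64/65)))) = -1627757/130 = -12521.21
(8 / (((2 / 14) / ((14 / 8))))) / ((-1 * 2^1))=-49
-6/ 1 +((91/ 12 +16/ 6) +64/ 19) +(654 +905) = 119063/ 76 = 1566.62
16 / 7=2.29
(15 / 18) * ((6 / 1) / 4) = 5 / 4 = 1.25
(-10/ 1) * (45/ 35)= -90/ 7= -12.86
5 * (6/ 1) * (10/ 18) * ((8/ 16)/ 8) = 25/ 24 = 1.04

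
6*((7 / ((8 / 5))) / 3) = 35 / 4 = 8.75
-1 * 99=-99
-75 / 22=-3.41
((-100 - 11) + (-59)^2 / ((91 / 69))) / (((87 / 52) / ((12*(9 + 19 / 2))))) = 68106048 / 203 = 335497.77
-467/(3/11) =-5137/3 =-1712.33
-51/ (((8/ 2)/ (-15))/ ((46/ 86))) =17595/ 172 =102.30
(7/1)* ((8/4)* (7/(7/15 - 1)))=-735/4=-183.75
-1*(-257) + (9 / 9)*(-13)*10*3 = -133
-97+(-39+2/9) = -1222/9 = -135.78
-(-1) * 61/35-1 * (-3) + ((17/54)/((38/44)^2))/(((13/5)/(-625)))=-428934724/4434885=-96.72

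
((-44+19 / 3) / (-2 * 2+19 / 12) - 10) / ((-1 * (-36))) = 9 / 58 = 0.16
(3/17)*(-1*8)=-1.41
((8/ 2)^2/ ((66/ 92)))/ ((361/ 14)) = 10304/ 11913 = 0.86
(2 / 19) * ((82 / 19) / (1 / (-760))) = -6560 / 19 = -345.26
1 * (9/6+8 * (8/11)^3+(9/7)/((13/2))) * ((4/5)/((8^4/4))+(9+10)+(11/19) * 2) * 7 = 51555235319/76510720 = 673.83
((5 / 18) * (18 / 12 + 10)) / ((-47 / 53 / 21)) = -42665 / 564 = -75.65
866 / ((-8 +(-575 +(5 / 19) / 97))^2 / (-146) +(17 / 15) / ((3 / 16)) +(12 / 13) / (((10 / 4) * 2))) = -62808336770985 / 168389885070146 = -0.37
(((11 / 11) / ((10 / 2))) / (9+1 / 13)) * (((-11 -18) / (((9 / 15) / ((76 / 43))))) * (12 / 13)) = -4408 / 2537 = -1.74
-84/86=-42/43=-0.98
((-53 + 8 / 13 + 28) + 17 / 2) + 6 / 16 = -1613 / 104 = -15.51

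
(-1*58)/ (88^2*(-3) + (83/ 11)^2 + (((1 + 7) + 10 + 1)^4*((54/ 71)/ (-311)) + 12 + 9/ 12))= 619857832/ 250946467097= 0.00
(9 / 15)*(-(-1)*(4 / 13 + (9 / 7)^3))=32547 / 22295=1.46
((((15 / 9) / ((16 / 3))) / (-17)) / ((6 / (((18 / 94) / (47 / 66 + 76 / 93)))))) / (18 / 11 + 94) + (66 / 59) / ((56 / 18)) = 297570845517 / 827596836416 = 0.36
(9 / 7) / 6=0.21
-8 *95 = -760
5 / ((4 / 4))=5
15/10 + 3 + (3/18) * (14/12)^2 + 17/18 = 1225/216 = 5.67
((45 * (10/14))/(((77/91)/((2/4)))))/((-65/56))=-180/11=-16.36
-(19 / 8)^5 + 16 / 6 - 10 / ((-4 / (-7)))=-8886473 / 98304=-90.40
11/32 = 0.34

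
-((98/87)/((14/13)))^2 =-8281/7569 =-1.09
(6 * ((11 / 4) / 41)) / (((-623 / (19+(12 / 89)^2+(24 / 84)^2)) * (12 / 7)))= -81545101 / 11330261768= -0.01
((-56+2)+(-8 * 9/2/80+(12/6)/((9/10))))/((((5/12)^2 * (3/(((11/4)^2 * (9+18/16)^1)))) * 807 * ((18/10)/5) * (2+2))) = -1137521/172160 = -6.61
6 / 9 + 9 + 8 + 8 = 77 / 3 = 25.67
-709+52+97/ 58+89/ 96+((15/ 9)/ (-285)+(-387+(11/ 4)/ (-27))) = -495824561/ 476064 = -1041.51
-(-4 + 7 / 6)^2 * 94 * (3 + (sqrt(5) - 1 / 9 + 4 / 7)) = -1480547 / 567 - 13583 * sqrt(5) / 18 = -4298.56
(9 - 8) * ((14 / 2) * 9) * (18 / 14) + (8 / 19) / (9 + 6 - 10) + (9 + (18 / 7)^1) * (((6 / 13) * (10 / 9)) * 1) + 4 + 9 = 864658 / 8645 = 100.02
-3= -3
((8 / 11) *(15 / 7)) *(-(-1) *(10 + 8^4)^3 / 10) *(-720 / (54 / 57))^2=479805548328499200 / 77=6231240887383106.49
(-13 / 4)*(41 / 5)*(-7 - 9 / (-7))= 1066 / 7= 152.29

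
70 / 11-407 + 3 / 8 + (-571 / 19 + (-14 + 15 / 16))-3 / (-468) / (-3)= -443.38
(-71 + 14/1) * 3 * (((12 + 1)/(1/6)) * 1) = -13338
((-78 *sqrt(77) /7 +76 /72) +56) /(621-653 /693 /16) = 48664 /529615-9504 *sqrt(77) /529615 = -0.07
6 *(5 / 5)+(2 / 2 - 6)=1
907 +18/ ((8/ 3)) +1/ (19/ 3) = 69457/ 76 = 913.91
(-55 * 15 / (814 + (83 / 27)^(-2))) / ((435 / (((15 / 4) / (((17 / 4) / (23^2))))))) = -1.09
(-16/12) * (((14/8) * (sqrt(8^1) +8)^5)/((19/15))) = -2670080/19 -1796480 * sqrt(2)/19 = -274246.65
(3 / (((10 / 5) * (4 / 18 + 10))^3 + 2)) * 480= 524880 / 3115481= 0.17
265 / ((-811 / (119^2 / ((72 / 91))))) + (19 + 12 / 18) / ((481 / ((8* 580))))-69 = -5727.56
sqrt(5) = 2.24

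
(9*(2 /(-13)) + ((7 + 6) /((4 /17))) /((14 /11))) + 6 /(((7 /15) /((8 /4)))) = 7045 /104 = 67.74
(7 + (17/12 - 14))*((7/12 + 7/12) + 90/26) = -24187/936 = -25.84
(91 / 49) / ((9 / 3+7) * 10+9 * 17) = 13 / 1771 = 0.01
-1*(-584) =584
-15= -15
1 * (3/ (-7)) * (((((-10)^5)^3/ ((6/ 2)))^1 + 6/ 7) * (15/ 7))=104999999999999730/ 343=306122448979591.05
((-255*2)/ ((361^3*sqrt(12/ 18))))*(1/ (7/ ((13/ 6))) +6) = -22525*sqrt(6)/ 658642334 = -0.00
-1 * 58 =-58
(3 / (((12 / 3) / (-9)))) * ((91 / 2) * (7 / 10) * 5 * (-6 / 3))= 17199 / 8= 2149.88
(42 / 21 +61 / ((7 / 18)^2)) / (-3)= -19862 / 147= -135.12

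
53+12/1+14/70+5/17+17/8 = 45981/680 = 67.62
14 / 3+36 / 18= 6.67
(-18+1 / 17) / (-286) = 305 / 4862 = 0.06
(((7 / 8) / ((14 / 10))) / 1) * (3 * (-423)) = -6345 / 8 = -793.12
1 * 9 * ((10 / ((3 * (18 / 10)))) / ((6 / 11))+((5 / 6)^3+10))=9055 / 72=125.76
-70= -70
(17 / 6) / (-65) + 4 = 1543 / 390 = 3.96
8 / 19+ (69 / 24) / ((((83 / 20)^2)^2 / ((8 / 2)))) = 414626568 / 901708099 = 0.46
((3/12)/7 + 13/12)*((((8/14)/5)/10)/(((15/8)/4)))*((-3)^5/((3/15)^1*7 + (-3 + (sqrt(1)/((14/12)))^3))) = 8883/1300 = 6.83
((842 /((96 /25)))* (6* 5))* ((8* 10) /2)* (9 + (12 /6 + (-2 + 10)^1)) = 4999375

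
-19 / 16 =-1.19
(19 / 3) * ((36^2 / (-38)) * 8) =-1728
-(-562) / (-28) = -281 / 14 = -20.07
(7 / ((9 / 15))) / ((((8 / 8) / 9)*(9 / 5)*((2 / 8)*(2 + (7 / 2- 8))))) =-93.33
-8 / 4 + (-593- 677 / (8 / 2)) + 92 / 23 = -3041 / 4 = -760.25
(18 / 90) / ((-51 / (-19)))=19 / 255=0.07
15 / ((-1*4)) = -15 / 4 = -3.75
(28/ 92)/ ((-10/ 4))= -0.12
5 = 5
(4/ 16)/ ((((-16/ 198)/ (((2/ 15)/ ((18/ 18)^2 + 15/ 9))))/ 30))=-297/ 64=-4.64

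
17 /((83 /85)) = 1445 /83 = 17.41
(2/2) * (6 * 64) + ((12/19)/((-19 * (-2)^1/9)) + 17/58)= 8049461/20938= 384.44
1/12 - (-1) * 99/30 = 203/60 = 3.38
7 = 7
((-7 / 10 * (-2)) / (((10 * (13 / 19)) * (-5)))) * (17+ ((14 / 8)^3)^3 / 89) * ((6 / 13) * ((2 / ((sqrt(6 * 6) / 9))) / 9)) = -58118004707 / 492863488000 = -0.12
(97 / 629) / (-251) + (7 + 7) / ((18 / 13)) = 14366116 / 1420911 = 10.11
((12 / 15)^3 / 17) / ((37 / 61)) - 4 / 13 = -263748 / 1022125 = -0.26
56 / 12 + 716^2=1537982 / 3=512660.67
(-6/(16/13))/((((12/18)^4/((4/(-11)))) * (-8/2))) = -3159/1408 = -2.24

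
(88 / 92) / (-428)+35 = 172259 / 4922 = 35.00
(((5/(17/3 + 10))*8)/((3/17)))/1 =680/47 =14.47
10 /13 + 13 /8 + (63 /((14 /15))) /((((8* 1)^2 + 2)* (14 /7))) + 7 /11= 1013 /286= 3.54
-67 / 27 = -2.48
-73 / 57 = -1.28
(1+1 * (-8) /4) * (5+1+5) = -11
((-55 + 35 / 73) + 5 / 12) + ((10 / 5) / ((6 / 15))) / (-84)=-55355 / 1022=-54.16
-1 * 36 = -36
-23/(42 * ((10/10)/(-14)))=23/3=7.67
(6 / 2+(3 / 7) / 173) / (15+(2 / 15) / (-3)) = 163620 / 815003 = 0.20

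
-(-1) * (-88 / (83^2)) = -88 / 6889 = -0.01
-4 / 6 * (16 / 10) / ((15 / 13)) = -208 / 225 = -0.92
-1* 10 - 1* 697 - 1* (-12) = -695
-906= -906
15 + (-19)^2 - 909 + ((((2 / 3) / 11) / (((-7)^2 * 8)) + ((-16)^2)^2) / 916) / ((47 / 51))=-42267043263 / 92820112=-455.37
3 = 3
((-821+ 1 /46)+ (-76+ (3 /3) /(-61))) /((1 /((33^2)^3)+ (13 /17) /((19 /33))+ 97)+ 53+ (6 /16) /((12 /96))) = -1049938069828197429 /180642129465212210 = -5.81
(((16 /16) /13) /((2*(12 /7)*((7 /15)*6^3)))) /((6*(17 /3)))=5 /763776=0.00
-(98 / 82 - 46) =1837 / 41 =44.80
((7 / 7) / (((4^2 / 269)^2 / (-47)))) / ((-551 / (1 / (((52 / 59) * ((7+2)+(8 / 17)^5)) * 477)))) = 284904321301421 / 44824207890668544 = 0.01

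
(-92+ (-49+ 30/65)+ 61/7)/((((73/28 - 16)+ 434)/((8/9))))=-383872/1377909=-0.28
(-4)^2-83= -67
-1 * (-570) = 570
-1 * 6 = -6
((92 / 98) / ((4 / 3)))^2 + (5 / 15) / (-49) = 14087 / 28812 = 0.49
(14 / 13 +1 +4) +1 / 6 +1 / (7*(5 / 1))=17123 / 2730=6.27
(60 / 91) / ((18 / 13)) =10 / 21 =0.48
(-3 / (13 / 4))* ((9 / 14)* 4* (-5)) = 1080 / 91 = 11.87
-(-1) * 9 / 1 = 9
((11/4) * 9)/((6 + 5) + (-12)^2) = 99/620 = 0.16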